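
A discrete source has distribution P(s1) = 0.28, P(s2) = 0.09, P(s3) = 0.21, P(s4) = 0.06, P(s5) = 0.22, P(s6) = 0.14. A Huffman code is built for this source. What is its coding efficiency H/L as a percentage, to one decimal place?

99.2%

Entropy H = −Σ p log₂ p ≈ 2.4209 bits.
Huffman merges: 3/50+9/100→3/20; 7/50+3/20→29/100; 21/100+11/50→43/100; 7/25+29/100→57/100; 43/100+57/100→1. L = 61/25 ≈ 2.4400.
Efficiency = H/L = 2.4209/2.4400 = 99.2%.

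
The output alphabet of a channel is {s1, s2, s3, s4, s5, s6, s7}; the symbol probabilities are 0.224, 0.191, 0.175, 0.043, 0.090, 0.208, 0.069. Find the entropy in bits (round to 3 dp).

2.625 bits

H = −Σ pᵢ log₂ pᵢ.
−0.224·log₂(0.224) = 0.4835
−0.191·log₂(0.191) = 0.4562
−0.175·log₂(0.175) = 0.4401
−0.043·log₂(0.043) = 0.1952
−0.090·log₂(0.090) = 0.3127
−0.208·log₂(0.208) = 0.4712
−0.069·log₂(0.069) = 0.2662
Sum ≈ 2.6249 → 2.625 bits.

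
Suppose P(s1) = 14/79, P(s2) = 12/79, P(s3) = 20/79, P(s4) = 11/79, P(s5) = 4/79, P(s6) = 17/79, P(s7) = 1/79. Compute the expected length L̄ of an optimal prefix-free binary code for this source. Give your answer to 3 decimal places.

Repeatedly combine the two least-probable nodes; the expected code length is the sum of the merged weights.
merge 1/79 + 4/79 → 5/79
merge 5/79 + 11/79 → 16/79
merge 12/79 + 14/79 → 26/79
merge 16/79 + 17/79 → 33/79
merge 20/79 + 26/79 → 46/79
merge 33/79 + 46/79 → 1
L = 5/79 + 16/79 + 26/79 + 33/79 + 46/79 + 1 = 205/79 ≈ 2.595 bits/symbol.

2.595 bits/symbol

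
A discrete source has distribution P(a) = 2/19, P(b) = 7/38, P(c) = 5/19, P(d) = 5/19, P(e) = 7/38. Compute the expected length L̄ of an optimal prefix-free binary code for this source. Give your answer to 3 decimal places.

2.289 bits/symbol

Repeatedly combine the two least-probable nodes; the expected code length is the sum of the merged weights.
merge 2/19 + 7/38 → 11/38
merge 7/38 + 5/19 → 17/38
merge 5/19 + 11/38 → 21/38
merge 17/38 + 21/38 → 1
L = 11/38 + 17/38 + 21/38 + 1 = 87/38 ≈ 2.289 bits/symbol.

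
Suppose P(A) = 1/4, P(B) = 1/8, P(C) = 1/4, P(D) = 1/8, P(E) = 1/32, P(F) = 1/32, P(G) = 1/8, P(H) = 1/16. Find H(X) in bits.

Each probability is a power of 1/2, so log₂(1/p) is an integer.
H = Σ p·log₂(1/p) = 1/4·2 + 1/8·3 + 1/4·2 + 1/8·3 + 1/32·5 + 1/32·5 + 1/8·3 + 1/16·4 = 2.6875 bits.

2.6875 bits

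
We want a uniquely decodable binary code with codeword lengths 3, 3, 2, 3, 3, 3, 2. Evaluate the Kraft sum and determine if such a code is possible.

1.125; no

With common denominator 2^3 = 8: Σ 2^(−ℓᵢ) = 1/8 + 1/8 + 2/8 + 1/8 + 1/8 + 1/8 + 2/8 = 9/8 = 1.125.
Kraft's inequality requires Σ ≤ 1; here Σ = 1.125 > 1, so no such prefix code exists.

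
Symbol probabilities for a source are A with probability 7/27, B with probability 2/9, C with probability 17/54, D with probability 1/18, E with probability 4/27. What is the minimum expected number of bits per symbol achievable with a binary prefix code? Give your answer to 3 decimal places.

2.204 bits/symbol

Repeatedly combine the two least-probable nodes; the expected code length is the sum of the merged weights.
merge 1/18 + 4/27 → 11/54
merge 11/54 + 2/9 → 23/54
merge 7/27 + 17/54 → 31/54
merge 23/54 + 31/54 → 1
L = 11/54 + 23/54 + 31/54 + 1 = 119/54 ≈ 2.204 bits/symbol.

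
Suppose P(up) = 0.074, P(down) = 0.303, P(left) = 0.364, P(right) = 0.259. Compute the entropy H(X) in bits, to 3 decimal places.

H = −Σ pᵢ log₂ pᵢ.
−0.074·log₂(0.074) = 0.2780
−0.303·log₂(0.303) = 0.5220
−0.364·log₂(0.364) = 0.5307
−0.259·log₂(0.259) = 0.5048
Sum ≈ 1.8354 → 1.835 bits.

1.835 bits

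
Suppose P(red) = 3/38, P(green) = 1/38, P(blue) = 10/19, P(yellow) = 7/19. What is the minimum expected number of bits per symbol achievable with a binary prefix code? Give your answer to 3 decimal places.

Repeatedly combine the two least-probable nodes; the expected code length is the sum of the merged weights.
merge 1/38 + 3/38 → 2/19
merge 2/19 + 7/19 → 9/19
merge 9/19 + 10/19 → 1
L = 2/19 + 9/19 + 1 = 30/19 ≈ 1.579 bits/symbol.

1.579 bits/symbol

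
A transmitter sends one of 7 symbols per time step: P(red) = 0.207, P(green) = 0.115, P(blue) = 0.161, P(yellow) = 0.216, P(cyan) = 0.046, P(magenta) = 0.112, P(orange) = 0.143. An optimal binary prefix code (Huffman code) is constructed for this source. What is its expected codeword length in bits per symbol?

2.735 bits/symbol

Repeatedly combine the two least-probable nodes; the expected code length is the sum of the merged weights.
merge 23/500 + 14/125 → 79/500
merge 23/200 + 143/1000 → 129/500
merge 79/500 + 161/1000 → 319/1000
merge 207/1000 + 27/125 → 423/1000
merge 129/500 + 319/1000 → 577/1000
merge 423/1000 + 577/1000 → 1
L = 79/500 + 129/500 + 319/1000 + 423/1000 + 577/1000 + 1 = 547/200 = 2.735 bits/symbol.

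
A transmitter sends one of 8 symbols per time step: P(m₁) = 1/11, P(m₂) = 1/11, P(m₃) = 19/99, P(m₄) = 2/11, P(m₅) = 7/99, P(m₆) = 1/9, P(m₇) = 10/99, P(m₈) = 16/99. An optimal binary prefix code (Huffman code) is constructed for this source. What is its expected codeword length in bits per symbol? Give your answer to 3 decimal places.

Repeatedly combine the two least-probable nodes; the expected code length is the sum of the merged weights.
merge 7/99 + 1/11 → 16/99
merge 1/11 + 10/99 → 19/99
merge 1/9 + 16/99 → 3/11
merge 16/99 + 2/11 → 34/99
merge 19/99 + 19/99 → 38/99
merge 3/11 + 34/99 → 61/99
merge 38/99 + 61/99 → 1
L = 16/99 + 19/99 + 3/11 + 34/99 + 38/99 + 61/99 + 1 = 98/33 ≈ 2.970 bits/symbol.

2.970 bits/symbol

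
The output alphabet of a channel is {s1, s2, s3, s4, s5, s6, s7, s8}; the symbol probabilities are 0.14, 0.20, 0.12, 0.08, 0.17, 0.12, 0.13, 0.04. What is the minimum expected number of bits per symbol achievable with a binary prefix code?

Repeatedly combine the two least-probable nodes; the expected code length is the sum of the merged weights.
merge 1/25 + 2/25 → 3/25
merge 3/25 + 3/25 → 6/25
merge 3/25 + 13/100 → 1/4
merge 7/50 + 17/100 → 31/100
merge 1/5 + 6/25 → 11/25
merge 1/4 + 31/100 → 14/25
merge 11/25 + 14/25 → 1
L = 3/25 + 6/25 + 1/4 + 31/100 + 11/25 + 14/25 + 1 = 73/25 = 2.92 bits/symbol.

2.92 bits/symbol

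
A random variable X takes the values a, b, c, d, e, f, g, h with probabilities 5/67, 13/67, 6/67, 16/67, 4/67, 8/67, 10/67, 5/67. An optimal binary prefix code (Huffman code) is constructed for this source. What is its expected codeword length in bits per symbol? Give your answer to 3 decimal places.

Repeatedly combine the two least-probable nodes; the expected code length is the sum of the merged weights.
merge 4/67 + 5/67 → 9/67
merge 5/67 + 6/67 → 11/67
merge 8/67 + 9/67 → 17/67
merge 10/67 + 11/67 → 21/67
merge 13/67 + 16/67 → 29/67
merge 17/67 + 21/67 → 38/67
merge 29/67 + 38/67 → 1
L = 9/67 + 11/67 + 17/67 + 21/67 + 29/67 + 38/67 + 1 = 192/67 ≈ 2.866 bits/symbol.

2.866 bits/symbol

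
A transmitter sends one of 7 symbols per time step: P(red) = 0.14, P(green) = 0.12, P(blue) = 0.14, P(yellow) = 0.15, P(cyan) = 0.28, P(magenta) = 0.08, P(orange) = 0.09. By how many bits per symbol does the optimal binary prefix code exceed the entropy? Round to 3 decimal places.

Entropy H = −Σ p log₂ p ≈ 2.6902 bits.
Huffman merges: 2/25+9/100→17/100; 3/25+7/50→13/50; 7/50+3/20→29/100; 17/100+13/50→43/100; 7/25+29/100→57/100; 43/100+57/100→1. L = 68/25 ≈ 2.7200.
L − H = 2.7200 − 2.6902 = 0.030 bits.

0.030 bits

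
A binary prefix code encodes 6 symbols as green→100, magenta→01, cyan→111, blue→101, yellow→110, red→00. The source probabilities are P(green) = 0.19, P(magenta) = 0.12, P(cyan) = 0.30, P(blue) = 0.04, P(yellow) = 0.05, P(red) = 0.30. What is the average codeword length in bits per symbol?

L̄ = Σ pᵢ·ℓᵢ = 0.19·3 + 0.12·2 + 0.30·3 + 0.04·3 + 0.05·3 + 0.30·2 = 2.58 bits/symbol.

2.58 bits/symbol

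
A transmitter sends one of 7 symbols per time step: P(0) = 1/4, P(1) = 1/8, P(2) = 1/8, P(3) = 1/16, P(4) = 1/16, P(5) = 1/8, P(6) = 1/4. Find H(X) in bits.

Each probability is a power of 1/2, so log₂(1/p) is an integer.
H = Σ p·log₂(1/p) = 1/4·2 + 1/8·3 + 1/8·3 + 1/16·4 + 1/16·4 + 1/8·3 + 1/4·2 = 2.625 bits.

2.625 bits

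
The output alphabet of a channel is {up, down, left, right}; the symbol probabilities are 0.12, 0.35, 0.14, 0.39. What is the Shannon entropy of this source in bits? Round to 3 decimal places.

1.824 bits

H = −Σ pᵢ log₂ pᵢ.
−0.12·log₂(0.12) = 0.3671
−0.35·log₂(0.35) = 0.5301
−0.14·log₂(0.14) = 0.3971
−0.39·log₂(0.39) = 0.5298
Sum ≈ 1.8241 → 1.824 bits.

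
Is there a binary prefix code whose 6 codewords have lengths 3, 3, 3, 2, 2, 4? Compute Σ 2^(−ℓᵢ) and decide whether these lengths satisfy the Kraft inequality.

0.9375; yes

With common denominator 2^4 = 16: Σ 2^(−ℓᵢ) = 2/16 + 2/16 + 2/16 + 4/16 + 4/16 + 1/16 = 15/16 = 0.9375.
Kraft's inequality requires Σ ≤ 1; here Σ = 0.9375 ≤ 1, so such a prefix code exists.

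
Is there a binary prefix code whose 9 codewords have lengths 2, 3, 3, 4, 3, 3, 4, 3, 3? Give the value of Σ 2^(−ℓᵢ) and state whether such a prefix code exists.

With common denominator 2^4 = 16: Σ 2^(−ℓᵢ) = 4/16 + 2/16 + 2/16 + 1/16 + 2/16 + 2/16 + 1/16 + 2/16 + 2/16 = 18/16 = 1.125.
Kraft's inequality requires Σ ≤ 1; here Σ = 1.125 > 1, so no such prefix code exists.

1.125; no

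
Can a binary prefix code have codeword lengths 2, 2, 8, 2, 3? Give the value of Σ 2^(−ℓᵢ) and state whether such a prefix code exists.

0.87890625; yes

With common denominator 2^8 = 256: Σ 2^(−ℓᵢ) = 64/256 + 64/256 + 1/256 + 64/256 + 32/256 = 225/256 = 0.87890625.
Kraft's inequality requires Σ ≤ 1; here Σ = 0.87890625 ≤ 1, so such a prefix code exists.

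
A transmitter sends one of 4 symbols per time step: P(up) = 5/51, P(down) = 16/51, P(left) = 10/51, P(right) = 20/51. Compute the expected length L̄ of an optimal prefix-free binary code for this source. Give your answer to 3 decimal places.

Repeatedly combine the two least-probable nodes; the expected code length is the sum of the merged weights.
merge 5/51 + 10/51 → 5/17
merge 5/17 + 16/51 → 31/51
merge 20/51 + 31/51 → 1
L = 5/17 + 31/51 + 1 = 97/51 ≈ 1.902 bits/symbol.

1.902 bits/symbol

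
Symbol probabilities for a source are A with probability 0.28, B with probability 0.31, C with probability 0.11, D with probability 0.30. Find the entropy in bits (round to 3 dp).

1.909 bits

H = −Σ pᵢ log₂ pᵢ.
−0.28·log₂(0.28) = 0.5142
−0.31·log₂(0.31) = 0.5238
−0.11·log₂(0.11) = 0.3503
−0.30·log₂(0.30) = 0.5211
Sum ≈ 1.9094 → 1.909 bits.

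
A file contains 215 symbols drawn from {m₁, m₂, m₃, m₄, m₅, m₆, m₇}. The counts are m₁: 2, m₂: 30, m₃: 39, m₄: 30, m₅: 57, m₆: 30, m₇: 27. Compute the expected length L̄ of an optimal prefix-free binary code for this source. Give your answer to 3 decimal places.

Probabilities are the counts divided by 215.
Repeatedly combine the two least-probable nodes; the expected code length is the sum of the merged weights.
merge 2/215 + 27/215 → 29/215
merge 29/215 + 6/43 → 59/215
merge 6/43 + 6/43 → 12/43
merge 39/215 + 57/215 → 96/215
merge 59/215 + 12/43 → 119/215
merge 96/215 + 119/215 → 1
L = 29/215 + 59/215 + 12/43 + 96/215 + 119/215 + 1 = 578/215 ≈ 2.688 bits/symbol.

2.688 bits/symbol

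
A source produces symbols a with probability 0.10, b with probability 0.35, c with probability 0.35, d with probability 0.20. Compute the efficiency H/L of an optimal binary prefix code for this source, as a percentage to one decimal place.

Entropy H = −Σ p log₂ p ≈ 1.8568 bits.
Huffman merges: 1/10+1/5→3/10; 3/10+7/20→13/20; 7/20+13/20→1. L = 39/20 ≈ 1.9500.
Efficiency = H/L = 1.8568/1.9500 = 95.2%.

95.2%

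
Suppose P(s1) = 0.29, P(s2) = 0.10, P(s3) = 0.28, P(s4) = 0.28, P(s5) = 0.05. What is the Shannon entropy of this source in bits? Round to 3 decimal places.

2.095 bits

H = −Σ pᵢ log₂ pᵢ.
−0.29·log₂(0.29) = 0.5179
−0.10·log₂(0.10) = 0.3322
−0.28·log₂(0.28) = 0.5142
−0.28·log₂(0.28) = 0.5142
−0.05·log₂(0.05) = 0.2161
Sum ≈ 2.0946 → 2.095 bits.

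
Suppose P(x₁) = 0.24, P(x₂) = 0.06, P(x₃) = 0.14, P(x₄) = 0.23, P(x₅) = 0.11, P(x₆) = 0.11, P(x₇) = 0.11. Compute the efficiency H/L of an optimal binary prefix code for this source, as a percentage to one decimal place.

99.0%

Entropy H = −Σ p log₂ p ≈ 2.6733 bits.
Huffman merges: 3/50+11/100→17/100; 11/100+11/100→11/50; 7/50+17/100→31/100; 11/50+23/100→9/20; 6/25+31/100→11/20; 9/20+11/20→1. L = 27/10 ≈ 2.7000.
Efficiency = H/L = 2.6733/2.7000 = 99.0%.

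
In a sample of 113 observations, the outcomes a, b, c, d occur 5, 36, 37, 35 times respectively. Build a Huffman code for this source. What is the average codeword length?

2 bits/symbol

Probabilities are the counts divided by 113.
Repeatedly combine the two least-probable nodes; the expected code length is the sum of the merged weights.
merge 5/113 + 35/113 → 40/113
merge 36/113 + 37/113 → 73/113
merge 40/113 + 73/113 → 1
L = 40/113 + 73/113 + 1 = 2 bits/symbol.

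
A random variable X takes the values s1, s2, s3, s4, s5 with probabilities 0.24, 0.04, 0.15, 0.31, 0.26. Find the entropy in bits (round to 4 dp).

2.1195 bits

H = −Σ pᵢ log₂ pᵢ.
−0.24·log₂(0.24) = 0.4941
−0.04·log₂(0.04) = 0.1858
−0.15·log₂(0.15) = 0.4105
−0.31·log₂(0.31) = 0.5238
−0.26·log₂(0.26) = 0.5053
Sum ≈ 2.1195 → 2.1195 bits.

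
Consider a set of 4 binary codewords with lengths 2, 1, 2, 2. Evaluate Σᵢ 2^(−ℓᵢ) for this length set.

1.25

With common denominator 2^2 = 4: Σ 2^(−ℓᵢ) = 1/4 + 2/4 + 1/4 + 1/4 = 5/4 = 1.25.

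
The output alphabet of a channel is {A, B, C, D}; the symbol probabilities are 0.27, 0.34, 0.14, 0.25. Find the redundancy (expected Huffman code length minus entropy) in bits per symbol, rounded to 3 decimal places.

Entropy H = −Σ p log₂ p ≈ 1.9363 bits.
Huffman merges: 7/50+1/4→39/100; 27/100+17/50→61/100; 39/100+61/100→1. L = 2 ≈ 2.0000.
L − H = 2.0000 − 1.9363 = 0.064 bits.

0.064 bits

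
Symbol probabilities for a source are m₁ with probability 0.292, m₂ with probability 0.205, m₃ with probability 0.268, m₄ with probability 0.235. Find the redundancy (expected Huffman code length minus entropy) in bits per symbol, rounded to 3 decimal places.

Entropy H = −Σ p log₂ p ≈ 1.9874 bits.
Huffman merges: 41/200+47/200→11/25; 67/250+73/250→14/25; 11/25+14/25→1. L = 2 ≈ 2.0000.
L − H = 2.0000 − 1.9874 = 0.013 bits.

0.013 bits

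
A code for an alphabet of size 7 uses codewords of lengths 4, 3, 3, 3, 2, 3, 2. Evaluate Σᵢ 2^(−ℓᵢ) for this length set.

With common denominator 2^4 = 16: Σ 2^(−ℓᵢ) = 1/16 + 2/16 + 2/16 + 2/16 + 4/16 + 2/16 + 4/16 = 17/16 = 1.0625.

1.0625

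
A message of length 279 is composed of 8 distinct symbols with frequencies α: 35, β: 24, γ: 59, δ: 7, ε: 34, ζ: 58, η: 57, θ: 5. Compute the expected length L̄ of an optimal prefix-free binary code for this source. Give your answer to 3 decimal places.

Probabilities are the counts divided by 279.
Repeatedly combine the two least-probable nodes; the expected code length is the sum of the merged weights.
merge 5/279 + 7/279 → 4/93
merge 4/93 + 8/93 → 4/31
merge 34/279 + 35/279 → 23/93
merge 4/31 + 19/93 → 1/3
merge 58/279 + 59/279 → 13/31
merge 23/93 + 1/3 → 18/31
merge 13/31 + 18/31 → 1
L = 4/93 + 4/31 + 23/93 + 1/3 + 13/31 + 18/31 + 1 = 256/93 ≈ 2.753 bits/symbol.

2.753 bits/symbol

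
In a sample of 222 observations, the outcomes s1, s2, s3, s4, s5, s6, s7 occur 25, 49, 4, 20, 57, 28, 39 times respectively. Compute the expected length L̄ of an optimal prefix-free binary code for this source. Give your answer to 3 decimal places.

2.631 bits/symbol

Probabilities are the counts divided by 222.
Repeatedly combine the two least-probable nodes; the expected code length is the sum of the merged weights.
merge 2/111 + 10/111 → 4/37
merge 4/37 + 25/222 → 49/222
merge 14/111 + 13/74 → 67/222
merge 49/222 + 49/222 → 49/111
merge 19/74 + 67/222 → 62/111
merge 49/111 + 62/111 → 1
L = 4/37 + 49/222 + 67/222 + 49/111 + 62/111 + 1 = 292/111 ≈ 2.631 bits/symbol.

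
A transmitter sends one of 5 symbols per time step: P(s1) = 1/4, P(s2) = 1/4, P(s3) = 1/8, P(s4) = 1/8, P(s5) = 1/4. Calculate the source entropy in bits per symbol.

2.25 bits

Each probability is a power of 1/2, so log₂(1/p) is an integer.
H = Σ p·log₂(1/p) = 1/4·2 + 1/4·2 + 1/8·3 + 1/8·3 + 1/4·2 = 2.25 bits.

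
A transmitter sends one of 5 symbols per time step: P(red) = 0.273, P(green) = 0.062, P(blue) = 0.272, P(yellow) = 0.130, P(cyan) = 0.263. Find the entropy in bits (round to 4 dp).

2.1604 bits

H = −Σ pᵢ log₂ pᵢ.
−0.273·log₂(0.273) = 0.5113
−0.062·log₂(0.062) = 0.2487
−0.272·log₂(0.272) = 0.5109
−0.130·log₂(0.130) = 0.3826
−0.263·log₂(0.263) = 0.5068
Sum ≈ 2.1604 → 2.1604 bits.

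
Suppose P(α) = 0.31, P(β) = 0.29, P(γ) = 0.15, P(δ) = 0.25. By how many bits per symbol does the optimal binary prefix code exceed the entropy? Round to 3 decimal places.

Entropy H = −Σ p log₂ p ≈ 1.9522 bits.
Huffman merges: 3/20+1/4→2/5; 29/100+31/100→3/5; 2/5+3/5→1. L = 2 ≈ 2.0000.
L − H = 2.0000 − 1.9522 = 0.048 bits.

0.048 bits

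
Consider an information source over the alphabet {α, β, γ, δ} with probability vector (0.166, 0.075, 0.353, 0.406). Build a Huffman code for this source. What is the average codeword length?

Repeatedly combine the two least-probable nodes; the expected code length is the sum of the merged weights.
merge 3/40 + 83/500 → 241/1000
merge 241/1000 + 353/1000 → 297/500
merge 203/500 + 297/500 → 1
L = 241/1000 + 297/500 + 1 = 367/200 = 1.835 bits/symbol.

1.835 bits/symbol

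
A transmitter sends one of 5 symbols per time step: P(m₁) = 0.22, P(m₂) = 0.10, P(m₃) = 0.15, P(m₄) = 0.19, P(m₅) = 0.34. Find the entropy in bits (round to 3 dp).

2.208 bits

H = −Σ pᵢ log₂ pᵢ.
−0.22·log₂(0.22) = 0.4806
−0.10·log₂(0.10) = 0.3322
−0.15·log₂(0.15) = 0.4105
−0.19·log₂(0.19) = 0.4552
−0.34·log₂(0.34) = 0.5292
Sum ≈ 2.2077 → 2.208 bits.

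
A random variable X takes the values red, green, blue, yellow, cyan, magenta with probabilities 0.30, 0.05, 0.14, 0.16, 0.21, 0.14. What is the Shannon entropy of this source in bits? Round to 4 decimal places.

H = −Σ pᵢ log₂ pᵢ.
−0.30·log₂(0.30) = 0.5211
−0.05·log₂(0.05) = 0.2161
−0.14·log₂(0.14) = 0.3971
−0.16·log₂(0.16) = 0.4230
−0.21·log₂(0.21) = 0.4728
−0.14·log₂(0.14) = 0.3971
Sum ≈ 2.4272 → 2.4272 bits.

2.4272 bits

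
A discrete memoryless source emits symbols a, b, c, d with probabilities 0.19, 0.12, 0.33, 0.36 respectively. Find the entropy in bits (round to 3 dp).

H = −Σ pᵢ log₂ pᵢ.
−0.19·log₂(0.19) = 0.4552
−0.12·log₂(0.12) = 0.3671
−0.33·log₂(0.33) = 0.5278
−0.36·log₂(0.36) = 0.5306
Sum ≈ 1.8807 → 1.881 bits.

1.881 bits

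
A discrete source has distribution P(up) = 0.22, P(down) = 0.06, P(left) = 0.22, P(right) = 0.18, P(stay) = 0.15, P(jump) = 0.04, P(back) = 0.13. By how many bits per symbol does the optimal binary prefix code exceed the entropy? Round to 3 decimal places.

0.031 bits

Entropy H = −Σ p log₂ p ≈ 2.6289 bits.
Huffman merges: 1/25+3/50→1/10; 1/10+13/100→23/100; 3/20+9/50→33/100; 11/50+11/50→11/25; 23/100+33/100→14/25; 11/25+14/25→1. L = 133/50 ≈ 2.6600.
L − H = 2.6600 − 2.6289 = 0.031 bits.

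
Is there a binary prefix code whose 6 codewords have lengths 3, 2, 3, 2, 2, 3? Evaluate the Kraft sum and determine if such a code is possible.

1.125; no

With common denominator 2^3 = 8: Σ 2^(−ℓᵢ) = 1/8 + 2/8 + 1/8 + 2/8 + 2/8 + 1/8 = 9/8 = 1.125.
Kraft's inequality requires Σ ≤ 1; here Σ = 1.125 > 1, so no such prefix code exists.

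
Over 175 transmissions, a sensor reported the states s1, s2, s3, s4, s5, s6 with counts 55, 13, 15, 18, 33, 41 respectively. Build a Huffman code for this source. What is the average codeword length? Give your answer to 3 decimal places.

Probabilities are the counts divided by 175.
Repeatedly combine the two least-probable nodes; the expected code length is the sum of the merged weights.
merge 13/175 + 3/35 → 4/25
merge 18/175 + 4/25 → 46/175
merge 33/175 + 41/175 → 74/175
merge 46/175 + 11/35 → 101/175
merge 74/175 + 101/175 → 1
L = 4/25 + 46/175 + 74/175 + 101/175 + 1 = 424/175 ≈ 2.423 bits/symbol.

2.423 bits/symbol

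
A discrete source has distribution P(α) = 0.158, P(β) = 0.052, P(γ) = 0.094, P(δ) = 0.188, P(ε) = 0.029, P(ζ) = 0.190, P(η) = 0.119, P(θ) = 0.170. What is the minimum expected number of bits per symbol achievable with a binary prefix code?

2.878 bits/symbol

Repeatedly combine the two least-probable nodes; the expected code length is the sum of the merged weights.
merge 29/1000 + 13/250 → 81/1000
merge 81/1000 + 47/500 → 7/40
merge 119/1000 + 79/500 → 277/1000
merge 17/100 + 7/40 → 69/200
merge 47/250 + 19/100 → 189/500
merge 277/1000 + 69/200 → 311/500
merge 189/500 + 311/500 → 1
L = 81/1000 + 7/40 + 277/1000 + 69/200 + 189/500 + 311/500 + 1 = 1439/500 = 2.878 bits/symbol.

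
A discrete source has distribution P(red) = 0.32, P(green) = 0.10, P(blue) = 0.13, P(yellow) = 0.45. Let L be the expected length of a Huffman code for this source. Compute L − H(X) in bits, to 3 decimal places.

0.021 bits

Entropy H = −Σ p log₂ p ≈ 1.7593 bits.
Huffman merges: 1/10+13/100→23/100; 23/100+8/25→11/20; 9/20+11/20→1. L = 89/50 ≈ 1.7800.
L − H = 1.7800 − 1.7593 = 0.021 bits.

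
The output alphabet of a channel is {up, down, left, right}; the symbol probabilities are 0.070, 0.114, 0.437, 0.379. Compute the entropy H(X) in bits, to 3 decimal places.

1.678 bits

H = −Σ pᵢ log₂ pᵢ.
−0.070·log₂(0.070) = 0.2686
−0.114·log₂(0.114) = 0.3571
−0.437·log₂(0.437) = 0.5219
−0.379·log₂(0.379) = 0.5305
Sum ≈ 1.6781 → 1.678 bits.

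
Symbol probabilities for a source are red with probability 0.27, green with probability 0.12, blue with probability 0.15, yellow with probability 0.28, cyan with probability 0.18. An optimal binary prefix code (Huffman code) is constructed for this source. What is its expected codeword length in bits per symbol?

2.27 bits/symbol

Repeatedly combine the two least-probable nodes; the expected code length is the sum of the merged weights.
merge 3/25 + 3/20 → 27/100
merge 9/50 + 27/100 → 9/20
merge 27/100 + 7/25 → 11/20
merge 9/20 + 11/20 → 1
L = 27/100 + 9/20 + 11/20 + 1 = 227/100 = 2.27 bits/symbol.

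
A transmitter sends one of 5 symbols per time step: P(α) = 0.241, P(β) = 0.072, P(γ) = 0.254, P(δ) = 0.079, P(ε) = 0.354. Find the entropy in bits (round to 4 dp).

2.0899 bits

H = −Σ pᵢ log₂ pᵢ.
−0.241·log₂(0.241) = 0.4947
−0.072·log₂(0.072) = 0.2733
−0.254·log₂(0.254) = 0.5022
−0.079·log₂(0.079) = 0.2893
−0.354·log₂(0.354) = 0.5304
Sum ≈ 2.0899 → 2.0899 bits.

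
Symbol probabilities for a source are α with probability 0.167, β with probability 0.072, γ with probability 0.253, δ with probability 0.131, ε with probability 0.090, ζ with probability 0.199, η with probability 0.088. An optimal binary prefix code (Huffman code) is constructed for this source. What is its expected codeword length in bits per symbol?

Repeatedly combine the two least-probable nodes; the expected code length is the sum of the merged weights.
merge 9/125 + 11/125 → 4/25
merge 9/100 + 131/1000 → 221/1000
merge 4/25 + 167/1000 → 327/1000
merge 199/1000 + 221/1000 → 21/50
merge 253/1000 + 327/1000 → 29/50
merge 21/50 + 29/50 → 1
L = 4/25 + 221/1000 + 327/1000 + 21/50 + 29/50 + 1 = 677/250 = 2.708 bits/symbol.

2.708 bits/symbol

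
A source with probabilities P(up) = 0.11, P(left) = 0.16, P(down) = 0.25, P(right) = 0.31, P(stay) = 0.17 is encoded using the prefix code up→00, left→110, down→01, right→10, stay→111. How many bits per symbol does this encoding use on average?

2.33 bits/symbol

L̄ = Σ pᵢ·ℓᵢ = 0.11·2 + 0.16·3 + 0.25·2 + 0.31·2 + 0.17·3 = 2.33 bits/symbol.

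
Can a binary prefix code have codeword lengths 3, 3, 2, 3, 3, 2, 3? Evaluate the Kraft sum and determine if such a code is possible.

With common denominator 2^3 = 8: Σ 2^(−ℓᵢ) = 1/8 + 1/8 + 2/8 + 1/8 + 1/8 + 2/8 + 1/8 = 9/8 = 1.125.
Kraft's inequality requires Σ ≤ 1; here Σ = 1.125 > 1, so no such prefix code exists.

1.125; no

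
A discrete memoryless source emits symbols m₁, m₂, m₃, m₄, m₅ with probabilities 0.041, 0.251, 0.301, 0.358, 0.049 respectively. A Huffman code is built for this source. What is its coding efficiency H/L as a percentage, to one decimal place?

94.3%

Entropy H = −Σ p log₂ p ≈ 1.9546 bits.
Huffman merges: 41/1000+49/1000→9/100; 9/100+251/1000→341/1000; 301/1000+341/1000→321/500; 179/500+321/500→1. L = 2073/1000 ≈ 2.0730.
Efficiency = H/L = 1.9546/2.0730 = 94.3%.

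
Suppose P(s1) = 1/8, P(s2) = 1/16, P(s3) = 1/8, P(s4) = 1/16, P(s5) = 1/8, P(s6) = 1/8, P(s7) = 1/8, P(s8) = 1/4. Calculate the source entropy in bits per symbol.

Each probability is a power of 1/2, so log₂(1/p) is an integer.
H = Σ p·log₂(1/p) = 1/8·3 + 1/16·4 + 1/8·3 + 1/16·4 + 1/8·3 + 1/8·3 + 1/8·3 + 1/4·2 = 2.875 bits.

2.875 bits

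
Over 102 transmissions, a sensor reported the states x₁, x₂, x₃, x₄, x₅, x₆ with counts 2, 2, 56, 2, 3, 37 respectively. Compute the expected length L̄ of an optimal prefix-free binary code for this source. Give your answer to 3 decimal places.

1.627 bits/symbol

Probabilities are the counts divided by 102.
Repeatedly combine the two least-probable nodes; the expected code length is the sum of the merged weights.
merge 1/51 + 1/51 → 2/51
merge 1/51 + 1/34 → 5/102
merge 2/51 + 5/102 → 3/34
merge 3/34 + 37/102 → 23/51
merge 23/51 + 28/51 → 1
L = 2/51 + 5/102 + 3/34 + 23/51 + 1 = 83/51 ≈ 1.627 bits/symbol.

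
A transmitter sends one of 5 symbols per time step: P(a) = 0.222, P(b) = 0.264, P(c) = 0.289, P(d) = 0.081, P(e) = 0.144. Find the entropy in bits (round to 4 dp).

2.2032 bits

H = −Σ pᵢ log₂ pᵢ.
−0.222·log₂(0.222) = 0.4820
−0.264·log₂(0.264) = 0.5072
−0.289·log₂(0.289) = 0.5176
−0.081·log₂(0.081) = 0.2937
−0.144·log₂(0.144) = 0.4026
Sum ≈ 2.2032 → 2.2032 bits.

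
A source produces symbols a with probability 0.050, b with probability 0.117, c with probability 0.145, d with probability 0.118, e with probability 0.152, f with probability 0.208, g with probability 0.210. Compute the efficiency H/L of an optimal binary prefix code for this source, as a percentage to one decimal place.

98.3%

Entropy H = −Σ p log₂ p ≈ 2.7032 bits.
Huffman merges: 1/20+117/1000→167/1000; 59/500+29/200→263/1000; 19/125+167/1000→319/1000; 26/125+21/100→209/500; 263/1000+319/1000→291/500; 209/500+291/500→1. L = 2749/1000 ≈ 2.7490.
Efficiency = H/L = 2.7032/2.7490 = 98.3%.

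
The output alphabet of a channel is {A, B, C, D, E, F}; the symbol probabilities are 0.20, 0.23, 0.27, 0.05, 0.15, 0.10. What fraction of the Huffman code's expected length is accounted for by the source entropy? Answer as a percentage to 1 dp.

98.8%

Entropy H = −Σ p log₂ p ≈ 2.4209 bits.
Huffman merges: 1/20+1/10→3/20; 3/20+3/20→3/10; 1/5+23/100→43/100; 27/100+3/10→57/100; 43/100+57/100→1. L = 49/20 ≈ 2.4500.
Efficiency = H/L = 2.4209/2.4500 = 98.8%.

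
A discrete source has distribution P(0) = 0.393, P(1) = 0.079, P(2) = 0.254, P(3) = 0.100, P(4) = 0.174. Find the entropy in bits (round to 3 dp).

H = −Σ pᵢ log₂ pᵢ.
−0.393·log₂(0.393) = 0.5295
−0.079·log₂(0.079) = 0.2893
−0.254·log₂(0.254) = 0.5022
−0.100·log₂(0.100) = 0.3322
−0.174·log₂(0.174) = 0.4390
Sum ≈ 2.0922 → 2.092 bits.

2.092 bits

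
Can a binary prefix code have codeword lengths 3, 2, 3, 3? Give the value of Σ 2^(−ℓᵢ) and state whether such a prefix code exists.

With common denominator 2^3 = 8: Σ 2^(−ℓᵢ) = 1/8 + 2/8 + 1/8 + 1/8 = 5/8 = 0.625.
Kraft's inequality requires Σ ≤ 1; here Σ = 0.625 ≤ 1, so such a prefix code exists.

0.625; yes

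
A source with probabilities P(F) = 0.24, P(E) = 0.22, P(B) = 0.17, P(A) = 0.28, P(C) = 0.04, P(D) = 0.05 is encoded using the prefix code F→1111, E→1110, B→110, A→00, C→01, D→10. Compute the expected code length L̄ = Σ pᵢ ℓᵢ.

L̄ = Σ pᵢ·ℓᵢ = 0.24·4 + 0.22·4 + 0.17·3 + 0.28·2 + 0.04·2 + 0.05·2 = 3.09 bits/symbol.

3.09 bits/symbol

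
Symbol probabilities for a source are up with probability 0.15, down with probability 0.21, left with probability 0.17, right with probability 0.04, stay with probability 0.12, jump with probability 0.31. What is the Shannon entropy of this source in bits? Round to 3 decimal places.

2.395 bits

H = −Σ pᵢ log₂ pᵢ.
−0.15·log₂(0.15) = 0.4105
−0.21·log₂(0.21) = 0.4728
−0.17·log₂(0.17) = 0.4346
−0.04·log₂(0.04) = 0.1858
−0.12·log₂(0.12) = 0.3671
−0.31·log₂(0.31) = 0.5238
Sum ≈ 2.3946 → 2.395 bits.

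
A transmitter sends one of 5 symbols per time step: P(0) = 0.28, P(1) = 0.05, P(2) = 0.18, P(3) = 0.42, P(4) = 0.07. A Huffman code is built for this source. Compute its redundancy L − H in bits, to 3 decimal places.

0.030 bits

Entropy H = −Σ p log₂ p ≈ 1.9698 bits.
Huffman merges: 1/20+7/100→3/25; 3/25+9/50→3/10; 7/25+3/10→29/50; 21/50+29/50→1. L = 2 ≈ 2.0000.
L − H = 2.0000 − 1.9698 = 0.030 bits.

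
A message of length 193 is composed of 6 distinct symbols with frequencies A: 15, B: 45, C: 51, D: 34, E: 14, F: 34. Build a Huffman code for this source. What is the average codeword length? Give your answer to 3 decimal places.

2.477 bits/symbol

Probabilities are the counts divided by 193.
Repeatedly combine the two least-probable nodes; the expected code length is the sum of the merged weights.
merge 14/193 + 15/193 → 29/193
merge 29/193 + 34/193 → 63/193
merge 34/193 + 45/193 → 79/193
merge 51/193 + 63/193 → 114/193
merge 79/193 + 114/193 → 1
L = 29/193 + 63/193 + 79/193 + 114/193 + 1 = 478/193 ≈ 2.477 bits/symbol.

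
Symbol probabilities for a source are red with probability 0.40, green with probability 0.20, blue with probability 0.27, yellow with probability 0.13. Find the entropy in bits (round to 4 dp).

1.8858 bits

H = −Σ pᵢ log₂ pᵢ.
−0.40·log₂(0.40) = 0.5288
−0.20·log₂(0.20) = 0.4644
−0.27·log₂(0.27) = 0.5100
−0.13·log₂(0.13) = 0.3826
Sum ≈ 1.8858 → 1.8858 bits.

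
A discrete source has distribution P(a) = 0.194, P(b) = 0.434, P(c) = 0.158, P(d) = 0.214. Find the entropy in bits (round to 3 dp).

H = −Σ pᵢ log₂ pᵢ.
−0.194·log₂(0.194) = 0.4590
−0.434·log₂(0.434) = 0.5226
−0.158·log₂(0.158) = 0.4206
−0.214·log₂(0.214) = 0.4760
Sum ≈ 1.8782 → 1.878 bits.

1.878 bits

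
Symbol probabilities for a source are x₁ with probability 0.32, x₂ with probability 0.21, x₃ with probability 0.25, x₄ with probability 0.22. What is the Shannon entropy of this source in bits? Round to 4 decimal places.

H = −Σ pᵢ log₂ pᵢ.
−0.32·log₂(0.32) = 0.5260
−0.21·log₂(0.21) = 0.4728
−0.25·log₂(0.25) = 0.5000
−0.22·log₂(0.22) = 0.4806
Sum ≈ 1.9794 → 1.9794 bits.

1.9794 bits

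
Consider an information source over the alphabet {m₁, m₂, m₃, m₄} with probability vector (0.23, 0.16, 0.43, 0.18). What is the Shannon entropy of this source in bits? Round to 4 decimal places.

1.8796 bits

H = −Σ pᵢ log₂ pᵢ.
−0.23·log₂(0.23) = 0.4877
−0.16·log₂(0.16) = 0.4230
−0.43·log₂(0.43) = 0.5236
−0.18·log₂(0.18) = 0.4453
Sum ≈ 1.8796 → 1.8796 bits.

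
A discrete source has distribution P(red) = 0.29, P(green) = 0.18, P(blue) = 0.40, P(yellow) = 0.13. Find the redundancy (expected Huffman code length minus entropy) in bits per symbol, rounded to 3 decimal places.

Entropy H = −Σ p log₂ p ≈ 1.8746 bits.
Huffman merges: 13/100+9/50→31/100; 29/100+31/100→3/5; 2/5+3/5→1. L = 191/100 ≈ 1.9100.
L − H = 1.9100 − 1.8746 = 0.035 bits.

0.035 bits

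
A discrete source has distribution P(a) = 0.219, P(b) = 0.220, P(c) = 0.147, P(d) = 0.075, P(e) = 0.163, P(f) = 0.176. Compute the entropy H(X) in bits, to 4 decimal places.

2.5150 bits

H = −Σ pᵢ log₂ pᵢ.
−0.219·log₂(0.219) = 0.4798
−0.220·log₂(0.220) = 0.4806
−0.147·log₂(0.147) = 0.4066
−0.075·log₂(0.075) = 0.2803
−0.163·log₂(0.163) = 0.4266
−0.176·log₂(0.176) = 0.4411
Sum ≈ 2.5150 → 2.5150 bits.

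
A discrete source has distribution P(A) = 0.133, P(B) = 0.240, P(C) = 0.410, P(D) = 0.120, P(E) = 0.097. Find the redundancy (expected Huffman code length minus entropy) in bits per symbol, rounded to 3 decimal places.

Entropy H = −Σ p log₂ p ≈ 2.1022 bits.
Huffman merges: 97/1000+3/25→217/1000; 133/1000+217/1000→7/20; 6/25+7/20→59/100; 41/100+59/100→1. L = 2157/1000 ≈ 2.1570.
L − H = 2.1570 − 2.1022 = 0.055 bits.

0.055 bits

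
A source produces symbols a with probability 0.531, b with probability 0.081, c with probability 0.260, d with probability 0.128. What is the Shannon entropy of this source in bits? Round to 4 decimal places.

1.6635 bits

H = −Σ pᵢ log₂ pᵢ.
−0.531·log₂(0.531) = 0.4849
−0.081·log₂(0.081) = 0.2937
−0.260·log₂(0.260) = 0.5053
−0.128·log₂(0.128) = 0.3796
Sum ≈ 1.6635 → 1.6635 bits.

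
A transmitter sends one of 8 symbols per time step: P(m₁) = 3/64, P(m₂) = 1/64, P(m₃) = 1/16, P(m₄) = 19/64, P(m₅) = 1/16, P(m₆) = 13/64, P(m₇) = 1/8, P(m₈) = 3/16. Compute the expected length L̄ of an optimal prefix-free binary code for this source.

Repeatedly combine the two least-probable nodes; the expected code length is the sum of the merged weights.
merge 1/64 + 3/64 → 1/16
merge 1/16 + 1/16 → 1/8
merge 1/16 + 1/8 → 3/16
merge 1/8 + 3/16 → 5/16
merge 3/16 + 13/64 → 25/64
merge 19/64 + 5/16 → 39/64
merge 25/64 + 39/64 → 1
L = 1/16 + 1/8 + 3/16 + 5/16 + 25/64 + 39/64 + 1 = 43/16 = 2.6875 bits/symbol.

2.6875 bits/symbol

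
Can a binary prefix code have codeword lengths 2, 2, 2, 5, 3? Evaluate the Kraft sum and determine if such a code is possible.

0.90625; yes

With common denominator 2^5 = 32: Σ 2^(−ℓᵢ) = 8/32 + 8/32 + 8/32 + 1/32 + 4/32 = 29/32 = 0.90625.
Kraft's inequality requires Σ ≤ 1; here Σ = 0.90625 ≤ 1, so such a prefix code exists.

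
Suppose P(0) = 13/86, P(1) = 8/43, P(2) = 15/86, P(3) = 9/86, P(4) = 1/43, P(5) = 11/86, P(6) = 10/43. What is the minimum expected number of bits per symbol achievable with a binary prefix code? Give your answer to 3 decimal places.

2.709 bits/symbol

Repeatedly combine the two least-probable nodes; the expected code length is the sum of the merged weights.
merge 1/43 + 9/86 → 11/86
merge 11/86 + 11/86 → 11/43
merge 13/86 + 15/86 → 14/43
merge 8/43 + 10/43 → 18/43
merge 11/43 + 14/43 → 25/43
merge 18/43 + 25/43 → 1
L = 11/86 + 11/43 + 14/43 + 18/43 + 25/43 + 1 = 233/86 ≈ 2.709 bits/symbol.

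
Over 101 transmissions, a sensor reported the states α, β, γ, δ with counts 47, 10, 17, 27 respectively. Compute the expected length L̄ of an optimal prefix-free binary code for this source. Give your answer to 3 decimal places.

Probabilities are the counts divided by 101.
Repeatedly combine the two least-probable nodes; the expected code length is the sum of the merged weights.
merge 10/101 + 17/101 → 27/101
merge 27/101 + 27/101 → 54/101
merge 47/101 + 54/101 → 1
L = 27/101 + 54/101 + 1 = 182/101 ≈ 1.802 bits/symbol.

1.802 bits/symbol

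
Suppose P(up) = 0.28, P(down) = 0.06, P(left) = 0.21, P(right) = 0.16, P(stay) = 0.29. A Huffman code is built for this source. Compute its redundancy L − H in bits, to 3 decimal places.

Entropy H = −Σ p log₂ p ≈ 2.1715 bits.
Huffman merges: 3/50+4/25→11/50; 21/100+11/50→43/100; 7/25+29/100→57/100; 43/100+57/100→1. L = 111/50 ≈ 2.2200.
L − H = 2.2200 − 2.1715 = 0.049 bits.

0.049 bits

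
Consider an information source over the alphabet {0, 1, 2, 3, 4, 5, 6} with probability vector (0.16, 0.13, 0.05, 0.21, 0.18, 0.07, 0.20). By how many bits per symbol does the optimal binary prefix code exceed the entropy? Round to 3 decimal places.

Entropy H = −Σ p log₂ p ≈ 2.6728 bits.
Huffman merges: 1/20+7/100→3/25; 3/25+13/100→1/4; 4/25+9/50→17/50; 1/5+21/100→41/100; 1/4+17/50→59/100; 41/100+59/100→1. L = 271/100 ≈ 2.7100.
L − H = 2.7100 − 2.6728 = 0.037 bits.

0.037 bits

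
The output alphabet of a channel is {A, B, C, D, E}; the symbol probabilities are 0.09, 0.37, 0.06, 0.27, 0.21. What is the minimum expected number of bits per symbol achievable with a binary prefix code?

2.14 bits/symbol

Repeatedly combine the two least-probable nodes; the expected code length is the sum of the merged weights.
merge 3/50 + 9/100 → 3/20
merge 3/20 + 21/100 → 9/25
merge 27/100 + 9/25 → 63/100
merge 37/100 + 63/100 → 1
L = 3/20 + 9/25 + 63/100 + 1 = 107/50 = 2.14 bits/symbol.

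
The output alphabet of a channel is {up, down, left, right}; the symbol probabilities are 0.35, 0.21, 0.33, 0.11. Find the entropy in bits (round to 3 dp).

H = −Σ pᵢ log₂ pᵢ.
−0.35·log₂(0.35) = 0.5301
−0.21·log₂(0.21) = 0.4728
−0.33·log₂(0.33) = 0.5278
−0.11·log₂(0.11) = 0.3503
Sum ≈ 1.8810 → 1.881 bits.

1.881 bits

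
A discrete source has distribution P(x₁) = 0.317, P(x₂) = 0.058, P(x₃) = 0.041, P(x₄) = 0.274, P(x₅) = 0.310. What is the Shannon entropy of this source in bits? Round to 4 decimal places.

H = −Σ pᵢ log₂ pᵢ.
−0.317·log₂(0.317) = 0.5254
−0.058·log₂(0.058) = 0.2383
−0.041·log₂(0.041) = 0.1889
−0.274·log₂(0.274) = 0.5118
−0.310·log₂(0.310) = 0.5238
Sum ≈ 1.9882 → 1.9882 bits.

1.9882 bits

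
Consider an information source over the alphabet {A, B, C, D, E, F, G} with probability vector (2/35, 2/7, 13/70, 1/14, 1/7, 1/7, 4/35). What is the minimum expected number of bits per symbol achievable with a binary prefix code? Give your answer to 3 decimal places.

2.657 bits/symbol

Repeatedly combine the two least-probable nodes; the expected code length is the sum of the merged weights.
merge 2/35 + 1/14 → 9/70
merge 4/35 + 9/70 → 17/70
merge 1/7 + 1/7 → 2/7
merge 13/70 + 17/70 → 3/7
merge 2/7 + 2/7 → 4/7
merge 3/7 + 4/7 → 1
L = 9/70 + 17/70 + 2/7 + 3/7 + 4/7 + 1 = 93/35 ≈ 2.657 bits/symbol.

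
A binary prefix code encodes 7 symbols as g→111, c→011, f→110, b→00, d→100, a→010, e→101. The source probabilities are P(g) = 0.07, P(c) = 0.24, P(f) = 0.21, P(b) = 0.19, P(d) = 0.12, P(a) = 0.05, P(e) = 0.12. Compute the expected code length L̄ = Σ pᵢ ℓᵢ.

L̄ = Σ pᵢ·ℓᵢ = 0.07·3 + 0.24·3 + 0.21·3 + 0.19·2 + 0.12·3 + 0.05·3 + 0.12·3 = 2.81 bits/symbol.

2.81 bits/symbol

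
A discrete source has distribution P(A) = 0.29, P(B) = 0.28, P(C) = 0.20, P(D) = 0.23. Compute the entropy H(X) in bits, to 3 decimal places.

H = −Σ pᵢ log₂ pᵢ.
−0.29·log₂(0.29) = 0.5179
−0.28·log₂(0.28) = 0.5142
−0.20·log₂(0.20) = 0.4644
−0.23·log₂(0.23) = 0.4877
Sum ≈ 1.9842 → 1.984 bits.

1.984 bits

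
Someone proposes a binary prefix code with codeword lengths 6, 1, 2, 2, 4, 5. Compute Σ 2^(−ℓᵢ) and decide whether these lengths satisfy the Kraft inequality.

1.109375; no

With common denominator 2^6 = 64: Σ 2^(−ℓᵢ) = 1/64 + 32/64 + 16/64 + 16/64 + 4/64 + 2/64 = 71/64 = 1.109375.
Kraft's inequality requires Σ ≤ 1; here Σ = 1.109375 > 1, so no such prefix code exists.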